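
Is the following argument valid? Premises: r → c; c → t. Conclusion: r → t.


This matches the form of hypothetical syllogism: the conclusion follows in every model of the premises.

Valid.


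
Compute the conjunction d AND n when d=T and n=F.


Conjunction is true only when both operands are true.
Substitute: d=T, n=F.
T AND F evaluates to F.

F


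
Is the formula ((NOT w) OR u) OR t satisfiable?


Search for a satisfying assignment over {t, u, w}.
Try t=F, u=F, w=F: the formula evaluates to T.
A satisfying assignment exists.

Satisfiable.


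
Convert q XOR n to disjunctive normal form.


Step 1: q ⊕ n is true exactly when they disagree: (q ∧ ¬n) ∨ (¬q ∧ n).

(q AND (NOT n)) OR ((NOT q) AND n)


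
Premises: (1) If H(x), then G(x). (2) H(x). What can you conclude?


Modus ponens: from (P → Q) and P, infer Q.
P = 'H(x)' is asserted, and P → Q holds, so Q follows.

G(x).


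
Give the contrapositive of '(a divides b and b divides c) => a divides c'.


The contrapositive of (P → Q) is (¬Q → ¬P); it is logically equivalent to the original.
Here P = '(a divides b and b divides c)' and Q = 'a divides c'.

If not (a divides c), then not ((a divides b and b divides c)).


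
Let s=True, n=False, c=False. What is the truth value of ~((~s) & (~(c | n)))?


Substitute s=True, n=False, c=False:
~s = False
c | n = False | False = False
~(c | n) = True
(~s) & (~(c | n)) = False & True = False
~((~s) & (~(c | n))) = True

True


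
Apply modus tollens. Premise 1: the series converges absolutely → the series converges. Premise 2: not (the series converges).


Modus tollens: from (P → Q) and ¬Q, infer ¬P.
Q = 'the series converges' is denied; since P → Q, P must also fail.

Not (the series converges absolutely).


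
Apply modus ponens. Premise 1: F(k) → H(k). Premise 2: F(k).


Modus ponens: from (P → Q) and P, infer Q.
P = 'F(k)' is asserted, and P → Q holds, so Q follows.

H(k).


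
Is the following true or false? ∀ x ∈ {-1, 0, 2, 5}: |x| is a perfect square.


Evaluate the predicate on each element: -1:T, 0:T, 2:F, 5:F.
Counterexample x = 2 fails the predicate.

F


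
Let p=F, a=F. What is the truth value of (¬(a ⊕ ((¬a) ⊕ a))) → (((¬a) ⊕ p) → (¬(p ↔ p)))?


Substitute p=F, a=F:
¬a = T
(¬a) ⊕ a = T ⊕ F = T
a ⊕ ((¬a) ⊕ a) = F ⊕ T = T
¬(a ⊕ ((¬a) ⊕ a)) = F
¬a = T
(¬a) ⊕ p = T ⊕ F = T
p ↔ p = F ↔ F = T
¬(p ↔ p) = F
((¬a) ⊕ p) → (¬(p ↔ p)) = T → F = F
(¬(a ⊕ ((¬a) ⊕ a))) → (((¬a) ⊕ p) → (¬(p ↔ p))) = F → F = T

T


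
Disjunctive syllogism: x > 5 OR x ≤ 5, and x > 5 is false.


Disjunctive syllogism: from (P ∨ Q) and ¬P, infer Q.
One disjunct, 'x > 5', is ruled out; the other must hold.

x ≤ 5


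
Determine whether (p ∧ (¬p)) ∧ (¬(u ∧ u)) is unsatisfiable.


Truth table over {p, u}:
p | u | φ
---------
F | F | F
T | F | F
F | T | F
T | T | F
Every row is false.

Yes, it is a contradiction.


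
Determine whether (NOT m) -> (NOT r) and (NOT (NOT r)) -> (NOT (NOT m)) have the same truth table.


Compare truth tables:
m | r | φ | ψ
-------------
F | F | T | T
T | F | T | T
F | T | F | F
T | T | T | T
The columns φ and ψ agree on every row.

Yes, they are logically equivalent.


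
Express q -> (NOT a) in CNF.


Step 1: Rewrite q → (¬a) as ¬q ∨ (¬a).

(NOT q) OR (NOT a)


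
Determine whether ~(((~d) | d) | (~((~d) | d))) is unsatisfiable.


Truth table over {d}:
d | φ
-----
False | False
True | False
Every row is false.

Yes, it is a contradiction.


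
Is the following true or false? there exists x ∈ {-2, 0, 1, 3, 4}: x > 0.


Evaluate the predicate on each element: -2:F, 0:F, 1:T, 3:T, 4:T.
Witness x = 1 satisfies the predicate.

T


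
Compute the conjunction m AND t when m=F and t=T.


Conjunction is true only when both operands are true.
Substitute: m=F, t=T.
F AND T evaluates to F.

F


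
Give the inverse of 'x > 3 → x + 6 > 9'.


The inverse of (P → Q) is (¬P → ¬Q). It is equivalent to the converse, not to the original.
Here P = 'x > 3' and Q = 'x + 6 > 9'.

If not (x > 3), then not (x + 6 > 9).


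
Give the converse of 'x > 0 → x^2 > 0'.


The converse of (P → Q) is (Q → P). It is not in general equivalent to the original.
Here P = 'x > 0' and Q = 'x^2 > 0'.

If x^2 > 0, then x > 0.


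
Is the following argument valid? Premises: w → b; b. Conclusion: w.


This is affirming the consequent (fallacy). There exist truth assignments where the premises are all true but the conclusion is false.

Invalid.


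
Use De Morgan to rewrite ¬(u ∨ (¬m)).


De Morgan: the negation of a disjunction is the conjunction of the negations.
Distribute ¬ across ∨, flipping it to ∧, and negate each literal.

(¬u) ∧ m


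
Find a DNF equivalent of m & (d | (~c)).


Step 1: Distribute ∧ over ∨: m ∧ (d ∨ (¬c)) = (m ∧ d) ∨ (m ∧ (¬c)).

(m & d) | (m & (~c))


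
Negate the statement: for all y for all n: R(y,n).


Negation flips each quantifier (∀↔∃) and negates the inner predicate.
¬(for all y for all n: φ) = there exists y there exists n: ¬φ.

there exists y there exists n: NOT(R(y,n))


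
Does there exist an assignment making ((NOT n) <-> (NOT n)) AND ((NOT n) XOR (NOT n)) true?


Check all 2 assignments over {n}:
n | φ
-----
F | F
T | F
No assignment makes the formula true.

Unsatisfiable.


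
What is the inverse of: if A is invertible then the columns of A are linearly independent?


The inverse of (P → Q) is (¬P → ¬Q). It is equivalent to the converse, not to the original.
Here P = 'A is invertible' and Q = 'the columns of A are linearly independent'.

If not (A is invertible), then not (the columns of A are linearly independent).


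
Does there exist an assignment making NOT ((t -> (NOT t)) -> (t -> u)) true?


Check all 4 assignments over {t, u}:
t | u | φ
---------
F | F | F
T | F | F
F | T | F
T | T | F
No assignment makes the formula true.

Unsatisfiable.


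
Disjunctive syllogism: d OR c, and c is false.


Disjunctive syllogism: from (P ∨ Q) and ¬P, infer Q.
One disjunct, 'c', is ruled out; the other must hold.

d


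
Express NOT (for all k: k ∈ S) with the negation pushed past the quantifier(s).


¬(for all x: φ) = there exists x: ¬φ, and ¬(there exists x: φ) = for all x: ¬φ.
Apply to the universal statement.

there exists k: NOT(k ∈ S)


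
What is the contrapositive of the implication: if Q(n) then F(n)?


The contrapositive of (P → Q) is (¬Q → ¬P); it is logically equivalent to the original.
Here P = 'Q(n)' and Q = 'F(n)'.

If not (F(n)), then not (Q(n)).


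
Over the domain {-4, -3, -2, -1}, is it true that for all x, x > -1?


Evaluate the predicate on each element: -4:F, -3:F, -2:F, -1:F.
Counterexample x = -4 fails the predicate.

F


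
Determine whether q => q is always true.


Build the truth table over {q}:
q | φ
-----
False | True
True | True
Every row evaluates to true.

Yes, it is a tautology.


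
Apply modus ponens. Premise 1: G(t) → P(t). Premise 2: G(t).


Modus ponens: from (P → Q) and P, infer Q.
P = 'G(t)' is asserted, and P → Q holds, so Q follows.

P(t).


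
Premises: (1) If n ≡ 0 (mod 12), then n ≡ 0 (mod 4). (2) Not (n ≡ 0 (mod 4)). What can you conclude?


Modus tollens: from (P → Q) and ¬Q, infer ¬P.
Q = 'n ≡ 0 (mod 4)' is denied; since P → Q, P must also fail.

Not (n ≡ 0 (mod 12)).


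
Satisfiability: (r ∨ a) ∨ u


Search for a satisfying assignment over {a, r, u}.
Try a=T, r=F, u=F: the formula evaluates to T.
A satisfying assignment exists.

Satisfiable.


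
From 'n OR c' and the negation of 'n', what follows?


Disjunctive syllogism: from (P ∨ Q) and ¬P, infer Q.
One disjunct, 'n', is ruled out; the other must hold.

c


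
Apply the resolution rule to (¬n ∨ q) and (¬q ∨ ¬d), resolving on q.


The clauses contain complementary literals q and ¬q.
Resolution eliminates this pair and disjoins the remaining literals (merging duplicates).

(¬n ∨ ¬d)


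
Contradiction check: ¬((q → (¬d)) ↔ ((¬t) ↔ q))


Truth table over {d, q, t}:
d | q | t | φ
-------------
F | F | F | T
T | F | F | T
F | T | F | F
T | T | F | T
F | F | T | F
T | F | T | F
F | T | T | T
T | T | T | F
Satisfying assignment at row 1: d=F, q=F, t=F gives T.

No, it is not a contradiction.


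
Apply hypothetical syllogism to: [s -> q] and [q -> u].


Hypothetical syllogism: from (P → Q) and (Q → R), infer (P → R).
Chain the two implications through the shared middle term 'q'.

s -> u


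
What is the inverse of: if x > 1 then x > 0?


The inverse of (P → Q) is (¬P → ¬Q). It is equivalent to the converse, not to the original.
Here P = 'x > 1' and Q = 'x > 0'.

If not (x > 1), then not (x > 0).


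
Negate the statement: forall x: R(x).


¬(forall x: φ) = exists x: ¬φ, and ¬(exists x: φ) = forall x: ¬φ.
Apply to the universal statement.

exists x: ~(R(x))


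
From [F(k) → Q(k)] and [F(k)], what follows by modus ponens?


Modus ponens: from (P → Q) and P, infer Q.
P = 'F(k)' is asserted, and P → Q holds, so Q follows.

Q(k).


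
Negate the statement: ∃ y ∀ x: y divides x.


Negation flips each quantifier (∀↔∃) and negates the inner predicate.
¬(∃ y ∀ x: φ) = ∀ y ∃ x: ¬φ.

∀ y ∃ x: ¬(y divides x)


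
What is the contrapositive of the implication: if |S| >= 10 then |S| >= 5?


The contrapositive of (P → Q) is (¬Q → ¬P); it is logically equivalent to the original.
Here P = '|S| >= 10' and Q = '|S| >= 5'.

If not (|S| >= 5), then not (|S| >= 10).


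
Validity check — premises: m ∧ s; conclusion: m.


This matches the form of conjunction elimination: the conclusion follows in every model of the premises.

Valid.


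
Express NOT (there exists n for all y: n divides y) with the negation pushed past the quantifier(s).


Negation flips each quantifier (∀↔∃) and negates the inner predicate.
¬(there exists n for all y: φ) = for all n there exists y: ¬φ.

for all n there exists y: NOT(n divides y)


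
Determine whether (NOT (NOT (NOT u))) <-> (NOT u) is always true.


Build the truth table over {u}:
u | φ
-----
F | T
T | T
Every row evaluates to true.

Yes, it is a tautology.


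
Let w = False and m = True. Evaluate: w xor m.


Exclusive or is true when exactly one operand is true.
Substitute: w=False, m=True.
False xor True evaluates to True.

True


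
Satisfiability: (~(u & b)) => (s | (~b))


Search for a satisfying assignment over {b, s, u}.
Try b=False, s=False, u=False: the formula evaluates to True.
A satisfying assignment exists.

Satisfiable.


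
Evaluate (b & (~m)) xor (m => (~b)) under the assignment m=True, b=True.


Substitute m=True, b=True:
~m = False
b & (~m) = True & False = False
~b = False
m => (~b) = True => False = False
(b & (~m)) xor (m => (~b)) = False xor False = False

False


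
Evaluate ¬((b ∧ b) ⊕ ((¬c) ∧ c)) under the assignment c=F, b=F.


Substitute c=F, b=F:
b ∧ b = F ∧ F = F
¬c = T
(¬c) ∧ c = T ∧ F = F
(b ∧ b) ⊕ ((¬c) ∧ c) = F ⊕ F = F
¬((b ∧ b) ⊕ ((¬c) ∧ c)) = T

T


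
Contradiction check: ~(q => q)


Truth table over {q}:
q | φ
-----
False | False
True | False
Every row is false.

Yes, it is a contradiction.


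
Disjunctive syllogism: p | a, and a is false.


Disjunctive syllogism: from (P ∨ Q) and ¬P, infer Q.
One disjunct, 'a', is ruled out; the other must hold.

p


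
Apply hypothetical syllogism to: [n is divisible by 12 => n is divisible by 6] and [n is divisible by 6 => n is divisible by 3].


Hypothetical syllogism: from (P → Q) and (Q → R), infer (P → R).
Chain the two implications through the shared middle term 'n is divisible by 6'.

n is divisible by 12 => n is divisible by 3


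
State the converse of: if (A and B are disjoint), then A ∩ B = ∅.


The converse of (P → Q) is (Q → P). It is not in general equivalent to the original.
Here P = '(A and B are disjoint)' and Q = 'A ∩ B = ∅'.

If A ∩ B = ∅, then (A and B are disjoint).


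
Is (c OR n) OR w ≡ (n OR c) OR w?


Compare truth tables:
c | n | w | φ | ψ
-----------------
F | F | F | F | F
T | F | F | T | T
F | T | F | T | T
T | T | F | T | T
F | F | T | T | T
T | F | T | T | T
F | T | T | T | T
T | T | T | T | T
The columns φ and ψ agree on every row.

Yes, they are logically equivalent.


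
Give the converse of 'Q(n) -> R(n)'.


The converse of (P → Q) is (Q → P). It is not in general equivalent to the original.
Here P = 'Q(n)' and Q = 'R(n)'.

If R(n), then Q(n).


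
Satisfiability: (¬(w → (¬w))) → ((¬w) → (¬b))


Search for a satisfying assignment over {b, w}.
Try b=F, w=F: the formula evaluates to T.
A satisfying assignment exists.

Satisfiable.


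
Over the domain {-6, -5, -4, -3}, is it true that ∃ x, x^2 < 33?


Evaluate the predicate on each element: -6:F, -5:T, -4:T, -3:T.
Witness x = -5 satisfies the predicate.

T


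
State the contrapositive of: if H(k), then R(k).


The contrapositive of (P → Q) is (¬Q → ¬P); it is logically equivalent to the original.
Here P = 'H(k)' and Q = 'R(k)'.

If not (R(k)), then not (H(k)).


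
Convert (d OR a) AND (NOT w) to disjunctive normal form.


Step 1: Distribute ∧ over ∨: (d ∨ a) ∧ (¬w) = (d ∧ (¬w)) ∨ (a ∧ (¬w)).

(d AND (NOT w)) OR (a AND (NOT w))


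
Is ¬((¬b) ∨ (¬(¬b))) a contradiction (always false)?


Truth table over {b}:
b | φ
-----
F | F
T | F
Every row is false.

Yes, it is a contradiction.


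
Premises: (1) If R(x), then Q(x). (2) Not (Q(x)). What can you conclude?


Modus tollens: from (P → Q) and ¬Q, infer ¬P.
Q = 'Q(x)' is denied; since P → Q, P must also fail.

Not (R(x)).


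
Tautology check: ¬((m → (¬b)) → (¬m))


Build the truth table over {b, m}:
b | m | φ
---------
F | F | F
T | F | F
F | T | T
T | T | F
Counterexample at row 1: with b=F, m=F, the formula is F.

No, it is not a tautology.


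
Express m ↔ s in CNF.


Step 1: Rewrite m ↔ s as (m → s) ∧ (s → m).
Step 2: Rewrite each implication as a disjunction.

((¬m) ∨ s) ∧ ((¬s) ∨ m)


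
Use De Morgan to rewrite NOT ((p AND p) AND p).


De Morgan: the negation of a conjunction is the disjunction of the negations.
Distribute NOT across AND, flipping it to OR, and negate each literal.

((NOT p) OR (NOT p)) OR (NOT p)


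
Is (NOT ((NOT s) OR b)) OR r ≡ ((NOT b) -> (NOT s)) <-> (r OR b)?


Compare truth tables:
b | r | s | φ | ψ
-----------------
F | F | F | F | F
T | F | F | F | T
F | T | F | T | T
T | T | F | T | T
F | F | T | T | T
T | F | T | F | T
F | T | T | T | F
T | T | T | T | T
They differ at row 2 (b=T, r=F, s=F): φ=F but ψ=T.

No, they are not logically equivalent.


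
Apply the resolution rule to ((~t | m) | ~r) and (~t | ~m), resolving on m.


The clauses contain complementary literals m and ~m.
Resolution eliminates this pair and disjoins the remaining literals (merging duplicates).

(~r | ~t)


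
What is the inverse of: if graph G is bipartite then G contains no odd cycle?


The inverse of (P → Q) is (¬P → ¬Q). It is equivalent to the converse, not to the original.
Here P = 'graph G is bipartite' and Q = 'G contains no odd cycle'.

If not (graph G is bipartite), then not (G contains no odd cycle).


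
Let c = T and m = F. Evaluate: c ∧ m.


Conjunction is true only when both operands are true.
Substitute: c=T, m=F.
T ∧ F evaluates to F.

F


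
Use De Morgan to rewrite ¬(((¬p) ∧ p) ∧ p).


De Morgan: the negation of a conjunction is the disjunction of the negations.
Distribute ¬ across ∧, flipping it to ∨, and negate each literal.

(p ∨ (¬p)) ∨ (¬p)


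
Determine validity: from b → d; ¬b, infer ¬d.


This is denying the antecedent (fallacy). There exist truth assignments where the premises are all true but the conclusion is false.

Invalid.


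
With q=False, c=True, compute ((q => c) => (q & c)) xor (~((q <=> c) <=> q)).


Substitute q=False, c=True:
q => c = False => True = True
q & c = False & True = False
(q => c) => (q & c) = True => False = False
q <=> c = False <=> True = False
(q <=> c) <=> q = False <=> False = True
~((q <=> c) <=> q) = False
((q => c) => (q & c)) xor (~((q <=> c) <=> q)) = False xor False = False

False


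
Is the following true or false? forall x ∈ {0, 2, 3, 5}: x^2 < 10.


Evaluate the predicate on each element: 0:True, 2:True, 3:True, 5:False.
Counterexample x = 5 fails the predicate.

False


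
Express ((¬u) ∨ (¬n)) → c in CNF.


Step 1: Rewrite as ¬((¬u) ∨ (¬n)) ∨ c = (¬(¬u) ∧ ¬(¬n)) ∨ c.
Step 2: Distribute ∨ over ∧.
Step 3: Eliminate any double negations (¬¬X = X).

(u ∨ c) ∧ (n ∨ c)


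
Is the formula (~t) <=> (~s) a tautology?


Build the truth table over {s, t}:
s | t | φ
---------
False | False | True
True | False | False
False | True | False
True | True | True
Counterexample at row 2: with s=True, t=False, the formula is False.

No, it is not a tautology.


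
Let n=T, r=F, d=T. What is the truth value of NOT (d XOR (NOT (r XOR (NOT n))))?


Substitute n=T, r=F, d=T:
NOT n = F
r XOR (NOT n) = F XOR F = F
NOT (r XOR (NOT n)) = T
d XOR (NOT (r XOR (NOT n))) = T XOR T = F
NOT (d XOR (NOT (r XOR (NOT n)))) = T

T


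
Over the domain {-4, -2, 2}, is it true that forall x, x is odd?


Evaluate the predicate on each element: -4:False, -2:False, 2:False.
Counterexample x = -4 fails the predicate.

False


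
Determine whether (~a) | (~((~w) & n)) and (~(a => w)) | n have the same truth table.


Compare truth tables:
a | n | w | φ | ψ
-----------------
False | False | False | True | False
True | False | False | True | True
False | True | False | True | True
True | True | False | False | True
False | False | True | True | False
True | False | True | True | False
False | True | True | True | True
True | True | True | True | True
They differ at row 1 (a=False, n=False, w=False): φ=True but ψ=False.

No, they are not logically equivalent.


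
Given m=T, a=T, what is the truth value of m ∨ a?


Disjunction is false only when both operands are false.
Substitute: m=T, a=T.
T ∨ T evaluates to T.

T


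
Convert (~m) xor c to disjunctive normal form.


Step 1: (¬m) ⊕ c is true exactly when they disagree: ((¬m) ∧ ¬c) ∨ (¬(¬m) ∧ c).
Step 2: Eliminate any double negations (¬¬X = X).

((~m) & (~c)) | (m & c)


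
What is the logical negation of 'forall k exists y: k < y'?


Negation flips each quantifier (∀↔∃) and negates the inner predicate.
¬(forall k exists y: φ) = exists k forall y: ¬φ.

exists k forall y: ~(k < y)


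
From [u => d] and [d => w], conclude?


Hypothetical syllogism: from (P → Q) and (Q → R), infer (P → R).
Chain the two implications through the shared middle term 'd'.

u => w


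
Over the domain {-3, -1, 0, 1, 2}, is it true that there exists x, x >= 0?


Evaluate the predicate on each element: -3:F, -1:F, 0:T, 1:T, 2:T.
Witness x = 0 satisfies the predicate.

T


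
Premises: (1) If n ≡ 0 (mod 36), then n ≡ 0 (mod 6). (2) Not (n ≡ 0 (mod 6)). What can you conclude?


Modus tollens: from (P → Q) and ¬Q, infer ¬P.
Q = 'n ≡ 0 (mod 6)' is denied; since P → Q, P must also fail.

Not (n ≡ 0 (mod 36)).


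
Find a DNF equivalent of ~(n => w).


Step 1: Rewrite implication then negate: ¬(¬n ∨ w) = n ∧ ¬w.

n & (~w)


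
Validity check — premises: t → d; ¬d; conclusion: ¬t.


This matches the form of modus tollens: the conclusion follows in every model of the premises.

Valid.


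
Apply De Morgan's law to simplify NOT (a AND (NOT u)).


De Morgan: the negation of a conjunction is the disjunction of the negations.
Distribute NOT across AND, flipping it to OR, and negate each literal.

(NOT a) OR u


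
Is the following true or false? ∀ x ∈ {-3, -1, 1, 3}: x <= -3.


Evaluate the predicate on each element: -3:T, -1:F, 1:F, 3:F.
Counterexample x = -1 fails the predicate.

F


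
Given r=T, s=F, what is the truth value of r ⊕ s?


Exclusive or is true when exactly one operand is true.
Substitute: r=T, s=F.
T ⊕ F evaluates to T.

T


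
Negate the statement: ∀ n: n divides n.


¬(∀ x: φ) = ∃ x: ¬φ, and ¬(∃ x: φ) = ∀ x: ¬φ.
Apply to the universal statement.

∃ n: ¬(n divides n)


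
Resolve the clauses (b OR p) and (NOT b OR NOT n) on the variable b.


The clauses contain complementary literals b and NOTb.
Resolution eliminates this pair and disjoins the remaining literals (merging duplicates).

(p OR NOT n)


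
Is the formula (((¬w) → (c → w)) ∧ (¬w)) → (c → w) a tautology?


Build the truth table over {c, w}:
c | w | φ
---------
F | F | T
T | F | T
F | T | T
T | T | T
Every row evaluates to true.

Yes, it is a tautology.


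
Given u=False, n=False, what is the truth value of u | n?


Disjunction is false only when both operands are false.
Substitute: u=False, n=False.
False | False evaluates to False.

False


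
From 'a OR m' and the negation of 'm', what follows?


Disjunctive syllogism: from (P ∨ Q) and ¬P, infer Q.
One disjunct, 'm', is ruled out; the other must hold.

a


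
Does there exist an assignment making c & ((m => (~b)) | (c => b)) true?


Search for a satisfying assignment over {b, c, m}.
Try b=False, c=True, m=False: the formula evaluates to True.
A satisfying assignment exists.

Satisfiable.


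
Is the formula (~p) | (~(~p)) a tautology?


Build the truth table over {p}:
p | φ
-----
False | True
True | True
Every row evaluates to true.

Yes, it is a tautology.


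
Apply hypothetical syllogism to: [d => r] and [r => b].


Hypothetical syllogism: from (P → Q) and (Q → R), infer (P → R).
Chain the two implications through the shared middle term 'r'.

d => b


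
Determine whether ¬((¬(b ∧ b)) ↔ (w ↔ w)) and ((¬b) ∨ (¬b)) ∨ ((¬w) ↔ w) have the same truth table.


Compare truth tables:
b | w | φ | ψ
-------------
F | F | F | T
T | F | T | F
F | T | F | T
T | T | T | F
They differ at row 1 (b=F, w=F): φ=F but ψ=T.

No, they are not logically equivalent.


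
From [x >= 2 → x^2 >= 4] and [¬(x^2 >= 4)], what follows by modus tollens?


Modus tollens: from (P → Q) and ¬Q, infer ¬P.
Q = 'x^2 >= 4' is denied; since P → Q, P must also fail.

Not (x >= 2).


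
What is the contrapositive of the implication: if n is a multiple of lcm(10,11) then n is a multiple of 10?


The contrapositive of (P → Q) is (¬Q → ¬P); it is logically equivalent to the original.
Here P = 'n is a multiple of lcm(10,11)' and Q = 'n is a multiple of 10'.

If not (n is a multiple of 10), then not (n is a multiple of lcm(10,11)).


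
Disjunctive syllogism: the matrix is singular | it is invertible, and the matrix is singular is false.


Disjunctive syllogism: from (P ∨ Q) and ¬P, infer Q.
One disjunct, 'the matrix is singular', is ruled out; the other must hold.

it is invertible


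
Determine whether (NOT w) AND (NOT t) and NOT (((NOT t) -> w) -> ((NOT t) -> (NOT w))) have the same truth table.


Compare truth tables:
t | w | φ | ψ
-------------
F | F | T | F
T | F | F | F
F | T | F | T
T | T | F | F
They differ at row 1 (t=F, w=F): φ=T but ψ=F.

No, they are not logically equivalent.


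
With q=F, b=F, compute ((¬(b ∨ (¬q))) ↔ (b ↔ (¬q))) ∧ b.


Substitute q=F, b=F:
¬q = T
b ∨ (¬q) = F ∨ T = T
¬(b ∨ (¬q)) = F
¬q = T
b ↔ (¬q) = F ↔ T = F
(¬(b ∨ (¬q))) ↔ (b ↔ (¬q)) = F ↔ F = T
((¬(b ∨ (¬q))) ↔ (b ↔ (¬q))) ∧ b = T ∧ F = F

F


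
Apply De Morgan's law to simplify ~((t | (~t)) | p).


De Morgan: the negation of a disjunction is the conjunction of the negations.
Distribute ~ across |, flipping it to &, and negate each literal.

((~t) & t) & (~p)


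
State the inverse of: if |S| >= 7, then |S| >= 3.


The inverse of (P → Q) is (¬P → ¬Q). It is equivalent to the converse, not to the original.
Here P = '|S| >= 7' and Q = '|S| >= 3'.

If not (|S| >= 7), then not (|S| >= 3).


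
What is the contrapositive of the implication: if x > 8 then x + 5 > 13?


The contrapositive of (P → Q) is (¬Q → ¬P); it is logically equivalent to the original.
Here P = 'x > 8' and Q = 'x + 5 > 13'.

If not (x + 5 > 13), then not (x > 8).


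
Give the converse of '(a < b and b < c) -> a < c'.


The converse of (P → Q) is (Q → P). It is not in general equivalent to the original.
Here P = '(a < b and b < c)' and Q = 'a < c'.

If a < c, then (a < b and b < c).


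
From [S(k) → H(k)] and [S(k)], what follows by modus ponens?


Modus ponens: from (P → Q) and P, infer Q.
P = 'S(k)' is asserted, and P → Q holds, so Q follows.

H(k).


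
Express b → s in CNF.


Step 1: Rewrite b → s as ¬b ∨ s.

(¬b) ∨ s


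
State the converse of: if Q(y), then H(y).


The converse of (P → Q) is (Q → P). It is not in general equivalent to the original.
Here P = 'Q(y)' and Q = 'H(y)'.

If H(y), then Q(y).


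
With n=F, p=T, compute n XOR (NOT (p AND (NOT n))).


Substitute n=F, p=T:
NOT n = T
p AND (NOT n) = T AND T = T
NOT (p AND (NOT n)) = F
n XOR (NOT (p AND (NOT n))) = F XOR F = F

F


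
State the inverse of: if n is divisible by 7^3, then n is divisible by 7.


The inverse of (P → Q) is (¬P → ¬Q). It is equivalent to the converse, not to the original.
Here P = 'n is divisible by 7^3' and Q = 'n is divisible by 7'.

If not (n is divisible by 7^3), then not (n is divisible by 7).


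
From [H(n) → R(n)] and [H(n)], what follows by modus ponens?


Modus ponens: from (P → Q) and P, infer Q.
P = 'H(n)' is asserted, and P → Q holds, so Q follows.

R(n).


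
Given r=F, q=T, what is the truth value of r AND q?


Conjunction is true only when both operands are true.
Substitute: r=F, q=T.
F AND T evaluates to F.

F


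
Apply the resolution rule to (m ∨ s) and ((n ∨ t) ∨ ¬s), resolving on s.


The clauses contain complementary literals s and ¬s.
Resolution eliminates this pair and disjoins the remaining literals (merging duplicates).

((m ∨ n) ∨ t)


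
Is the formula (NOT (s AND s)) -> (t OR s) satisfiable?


Search for a satisfying assignment over {s, t}.
Try s=T, t=F: the formula evaluates to T.
A satisfying assignment exists.

Satisfiable.


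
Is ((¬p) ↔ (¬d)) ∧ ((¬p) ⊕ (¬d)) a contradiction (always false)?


Truth table over {d, p}:
d | p | φ
---------
F | F | F
T | F | F
F | T | F
T | T | F
Every row is false.

Yes, it is a contradiction.


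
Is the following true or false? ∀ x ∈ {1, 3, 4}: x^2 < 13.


Evaluate the predicate on each element: 1:T, 3:T, 4:F.
Counterexample x = 4 fails the predicate.

F


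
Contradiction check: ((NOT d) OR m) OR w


Truth table over {d, m, w}:
d | m | w | φ
-------------
F | F | F | T
T | F | F | F
F | T | F | T
T | T | F | T
F | F | T | T
T | F | T | T
F | T | T | T
T | T | T | T
Satisfying assignment at row 1: d=F, m=F, w=F gives T.

No, it is not a contradiction.


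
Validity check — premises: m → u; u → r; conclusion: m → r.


This matches the form of hypothetical syllogism: the conclusion follows in every model of the premises.

Valid.


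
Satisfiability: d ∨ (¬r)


Search for a satisfying assignment over {d, r}.
Try d=F, r=F: the formula evaluates to T.
A satisfying assignment exists.

Satisfiable.


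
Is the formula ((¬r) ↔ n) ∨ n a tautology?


Build the truth table over {n, r}:
n | r | φ
---------
F | F | F
T | F | T
F | T | T
T | T | T
Counterexample at row 1: with n=F, r=F, the formula is F.

No, it is not a tautology.


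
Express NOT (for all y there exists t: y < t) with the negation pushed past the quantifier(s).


Negation flips each quantifier (∀↔∃) and negates the inner predicate.
¬(for all y there exists t: φ) = there exists y for all t: ¬φ.

there exists y for all t: NOT(y < t)


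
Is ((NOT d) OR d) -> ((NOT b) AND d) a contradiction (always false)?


Truth table over {b, d}:
b | d | φ
---------
F | F | F
T | F | F
F | T | T
T | T | F
Satisfying assignment at row 3: b=F, d=T gives T.

No, it is not a contradiction.


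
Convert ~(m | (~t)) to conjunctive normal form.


Step 1: Apply De Morgan: ¬(m ∨ (¬t)) = ¬m ∧ ¬(¬t).
Step 2: Eliminate any double negations (¬¬X = X).

(~m) & t


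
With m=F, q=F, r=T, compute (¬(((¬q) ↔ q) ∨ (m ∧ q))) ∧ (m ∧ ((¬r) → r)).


Substitute m=F, q=F, r=T:
¬q = T
(¬q) ↔ q = T ↔ F = F
m ∧ q = F ∧ F = F
((¬q) ↔ q) ∨ (m ∧ q) = F ∨ F = F
¬(((¬q) ↔ q) ∨ (m ∧ q)) = T
¬r = F
(¬r) → r = F → T = T
m ∧ ((¬r) → r) = F ∧ T = F
(¬(((¬q) ↔ q) ∨ (m ∧ q))) ∧ (m ∧ ((¬r) → r)) = T ∧ F = F

F


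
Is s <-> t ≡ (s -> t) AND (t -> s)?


Compare truth tables:
s | t | φ | ψ
-------------
F | F | T | T
T | F | F | F
F | T | F | F
T | T | T | T
The columns φ and ψ agree on every row.

Yes, they are logically equivalent.


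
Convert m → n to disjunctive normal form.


Step 1: Rewrite m → n as ¬m ∨ n.

(¬m) ∨ n


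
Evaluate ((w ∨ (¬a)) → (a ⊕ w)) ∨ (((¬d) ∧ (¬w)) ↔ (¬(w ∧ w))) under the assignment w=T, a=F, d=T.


Substitute w=T, a=F, d=T:
… (earlier sub-steps elided)
w ∨ (¬a) = T ∨ T = T
a ⊕ w = F ⊕ T = T
(w ∨ (¬a)) → (a ⊕ w) = T → T = T
¬d = F
¬w = F
(¬d) ∧ (¬w) = F ∧ F = F
w ∧ w = T ∧ T = T
¬(w ∧ w) = F
((¬d) ∧ (¬w)) ↔ (¬(w ∧ w)) = F ↔ F = T
((w ∨ (¬a)) → (a ⊕ w)) ∨ (((¬d) ∧ (¬w)) ↔ (¬(w ∧ w))) = T ∨ T = T

T


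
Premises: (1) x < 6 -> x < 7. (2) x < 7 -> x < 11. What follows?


Hypothetical syllogism: from (P → Q) and (Q → R), infer (P → R).
Chain the two implications through the shared middle term 'x < 7'.

x < 6 -> x < 11


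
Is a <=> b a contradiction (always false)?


Truth table over {a, b}:
a | b | φ
---------
False | False | True
True | False | False
False | True | False
True | True | True
Satisfying assignment at row 1: a=False, b=False gives True.

No, it is not a contradiction.


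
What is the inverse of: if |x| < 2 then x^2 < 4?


The inverse of (P → Q) is (¬P → ¬Q). It is equivalent to the converse, not to the original.
Here P = '|x| < 2' and Q = 'x^2 < 4'.

If not (|x| < 2), then not (x^2 < 4).


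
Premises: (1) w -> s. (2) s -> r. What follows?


Hypothetical syllogism: from (P → Q) and (Q → R), infer (P → R).
Chain the two implications through the shared middle term 's'.

w -> r


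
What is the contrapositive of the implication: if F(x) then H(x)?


The contrapositive of (P → Q) is (¬Q → ¬P); it is logically equivalent to the original.
Here P = 'F(x)' and Q = 'H(x)'.

If not (H(x)), then not (F(x)).


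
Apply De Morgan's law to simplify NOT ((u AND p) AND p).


De Morgan: the negation of a conjunction is the disjunction of the negations.
Distribute NOT across AND, flipping it to OR, and negate each literal.

((NOT u) OR (NOT p)) OR (NOT p)


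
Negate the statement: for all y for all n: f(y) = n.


Negation flips each quantifier (∀↔∃) and negates the inner predicate.
¬(for all y for all n: φ) = there exists y there exists n: ¬φ.

there exists y there exists n: NOT(f(y) = n)


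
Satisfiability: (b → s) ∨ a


Search for a satisfying assignment over {a, b, s}.
Try a=F, b=F, s=F: the formula evaluates to T.
A satisfying assignment exists.

Satisfiable.


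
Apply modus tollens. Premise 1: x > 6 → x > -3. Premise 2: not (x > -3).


Modus tollens: from (P → Q) and ¬Q, infer ¬P.
Q = 'x > -3' is denied; since P → Q, P must also fail.

Not (x > 6).


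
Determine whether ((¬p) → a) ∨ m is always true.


Build the truth table over {a, m, p}:
a | m | p | φ
-------------
F | F | F | F
T | F | F | T
F | T | F | T
T | T | F | T
F | F | T | T
T | F | T | T
F | T | T | T
T | T | T | T
Counterexample at row 1: with a=F, m=F, p=F, the formula is F.

No, it is not a tautology.


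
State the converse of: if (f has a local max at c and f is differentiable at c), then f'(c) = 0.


The converse of (P → Q) is (Q → P). It is not in general equivalent to the original.
Here P = '(f has a local max at c and f is differentiable at c)' and Q = 'f'(c) = 0'.

If f'(c) = 0, then (f has a local max at c and f is differentiable at c).


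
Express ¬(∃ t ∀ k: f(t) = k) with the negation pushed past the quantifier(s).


Negation flips each quantifier (∀↔∃) and negates the inner predicate.
¬(∃ t ∀ k: φ) = ∀ t ∃ k: ¬φ.

∀ t ∃ k: ¬(f(t) = k)


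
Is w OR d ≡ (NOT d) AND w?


Compare truth tables:
d | w | φ | ψ
-------------
F | F | F | F
T | F | T | F
F | T | T | T
T | T | T | F
They differ at row 2 (d=T, w=F): φ=T but ψ=F.

No, they are not logically equivalent.


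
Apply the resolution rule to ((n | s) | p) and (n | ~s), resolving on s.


The clauses contain complementary literals s and ~s.
Resolution eliminates this pair and disjoins the remaining literals (merging duplicates).

(p | n)


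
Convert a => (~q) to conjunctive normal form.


Step 1: Rewrite a → (¬q) as ¬a ∨ (¬q).

(~a) | (~q)


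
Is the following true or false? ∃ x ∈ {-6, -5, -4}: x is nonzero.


Evaluate the predicate on each element: -6:T, -5:T, -4:T.
Witness x = -6 satisfies the predicate.

T


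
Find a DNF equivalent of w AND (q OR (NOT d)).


Step 1: Distribute ∧ over ∨: w ∧ (q ∨ (¬d)) = (w ∧ q) ∨ (w ∧ (¬d)).

(w AND q) OR (w AND (NOT d))


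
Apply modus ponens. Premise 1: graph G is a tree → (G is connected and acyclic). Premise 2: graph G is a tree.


Modus ponens: from (P → Q) and P, infer Q.
P = 'graph G is a tree' is asserted, and P → Q holds, so Q follows.

(G is connected and acyclic).


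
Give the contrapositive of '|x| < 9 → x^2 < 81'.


The contrapositive of (P → Q) is (¬Q → ¬P); it is logically equivalent to the original.
Here P = '|x| < 9' and Q = 'x^2 < 81'.

If not (x^2 < 81), then not (|x| < 9).


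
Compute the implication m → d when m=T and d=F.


Implication is false only when antecedent is true and consequent is false.
Substitute: m=T, d=F.
T → F evaluates to F.

F


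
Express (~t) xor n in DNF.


Step 1: (¬t) ⊕ n is true exactly when they disagree: ((¬t) ∧ ¬n) ∨ (¬(¬t) ∧ n).
Step 2: Eliminate any double negations (¬¬X = X).

((~t) & (~n)) | (t & n)


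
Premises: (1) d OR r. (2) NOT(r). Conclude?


Disjunctive syllogism: from (P ∨ Q) and ¬P, infer Q.
One disjunct, 'r', is ruled out; the other must hold.

d


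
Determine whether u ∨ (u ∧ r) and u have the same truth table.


Compare truth tables:
r | u | φ | ψ
-------------
F | F | F | F
T | F | F | F
F | T | T | T
T | T | T | T
The columns φ and ψ agree on every row.

Yes, they are logically equivalent.


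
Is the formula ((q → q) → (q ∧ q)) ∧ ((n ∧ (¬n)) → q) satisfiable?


Search for a satisfying assignment over {n, q}.
Try n=F, q=T: the formula evaluates to T.
A satisfying assignment exists.

Satisfiable.


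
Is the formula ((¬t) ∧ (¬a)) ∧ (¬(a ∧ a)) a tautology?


Build the truth table over {a, t}:
a | t | φ
---------
F | F | T
T | F | F
F | T | F
T | T | F
Counterexample at row 2: with a=T, t=F, the formula is F.

No, it is not a tautology.


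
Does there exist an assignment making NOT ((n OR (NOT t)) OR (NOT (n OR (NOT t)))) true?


Check all 4 assignments over {n, t}:
n | t | φ
---------
F | F | F
T | F | F
F | T | F
T | T | F
No assignment makes the formula true.

Unsatisfiable.


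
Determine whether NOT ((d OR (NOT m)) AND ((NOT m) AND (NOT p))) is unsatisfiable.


Truth table over {d, m, p}:
d | m | p | φ
-------------
F | F | F | F
T | F | F | F
F | T | F | T
T | T | F | T
F | F | T | T
T | F | T | T
F | T | T | T
T | T | T | T
Satisfying assignment at row 3: d=F, m=T, p=F gives T.

No, it is not a contradiction.


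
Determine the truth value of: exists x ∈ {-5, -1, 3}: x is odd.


Evaluate the predicate on each element: -5:True, -1:True, 3:True.
Witness x = -5 satisfies the predicate.

True


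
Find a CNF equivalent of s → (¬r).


Step 1: Rewrite s → (¬r) as ¬s ∨ (¬r).

(¬s) ∨ (¬r)


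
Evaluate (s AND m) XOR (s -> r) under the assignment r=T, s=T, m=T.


Substitute r=T, s=T, m=T:
s AND m = T AND T = T
s -> r = T -> T = T
(s AND m) XOR (s -> r) = T XOR T = F

F


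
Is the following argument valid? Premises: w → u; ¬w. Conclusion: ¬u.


This is denying the antecedent (fallacy). There exist truth assignments where the premises are all true but the conclusion is false.

Invalid.


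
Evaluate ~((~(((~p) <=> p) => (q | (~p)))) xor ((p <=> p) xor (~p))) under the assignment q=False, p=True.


Substitute q=False, p=True:
… (earlier sub-steps elided)
(~p) <=> p = False <=> True = False
~p = False
q | (~p) = False | False = False
((~p) <=> p) => (q | (~p)) = False => False = True
~(((~p) <=> p) => (q | (~p))) = False
p <=> p = True <=> True = True
~p = False
(p <=> p) xor (~p) = True xor False = True
(~(((~p) <=> p) => (q | (~p)))) xor ((p <=> p) xor (~p)) = False xor True = True
~((~(((~p) <=> p) => (q | (~p)))) xor ((p <=> p) xor (~p))) = False

False


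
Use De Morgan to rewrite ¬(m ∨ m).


De Morgan: the negation of a disjunction is the conjunction of the negations.
Distribute ¬ across ∨, flipping it to ∧, and negate each literal.

(¬m) ∧ (¬m)


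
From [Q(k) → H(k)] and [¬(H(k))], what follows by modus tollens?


Modus tollens: from (P → Q) and ¬Q, infer ¬P.
Q = 'H(k)' is denied; since P → Q, P must also fail.

Not (Q(k)).


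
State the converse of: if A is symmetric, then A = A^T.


The converse of (P → Q) is (Q → P). It is not in general equivalent to the original.
Here P = 'A is symmetric' and Q = 'A = A^T'.

If A = A^T, then A is symmetric.


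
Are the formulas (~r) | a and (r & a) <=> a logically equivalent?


Compare truth tables:
a | r | φ | ψ
-------------
False | False | True | True
True | False | True | False
False | True | False | True
True | True | True | True
They differ at row 2 (a=True, r=False): φ=True but ψ=False.

No, they are not logically equivalent.


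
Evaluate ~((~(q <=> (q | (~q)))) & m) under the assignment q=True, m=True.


Substitute q=True, m=True:
~q = False
q | (~q) = True | False = True
q <=> (q | (~q)) = True <=> True = True
~(q <=> (q | (~q))) = False
(~(q <=> (q | (~q)))) & m = False & True = False
~((~(q <=> (q | (~q)))) & m) = True

True


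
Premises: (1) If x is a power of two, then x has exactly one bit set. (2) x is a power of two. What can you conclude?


Modus ponens: from (P → Q) and P, infer Q.
P = 'x is a power of two' is asserted, and P → Q holds, so Q follows.

x has exactly one bit set.


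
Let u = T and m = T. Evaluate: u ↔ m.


Biconditional is true when both operands have the same truth value.
Substitute: u=T, m=T.
T ↔ T evaluates to T.

T


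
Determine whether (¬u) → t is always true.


Build the truth table over {t, u}:
t | u | φ
---------
F | F | F
T | F | T
F | T | T
T | T | T
Counterexample at row 1: with t=F, u=F, the formula is F.

No, it is not a tautology.
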